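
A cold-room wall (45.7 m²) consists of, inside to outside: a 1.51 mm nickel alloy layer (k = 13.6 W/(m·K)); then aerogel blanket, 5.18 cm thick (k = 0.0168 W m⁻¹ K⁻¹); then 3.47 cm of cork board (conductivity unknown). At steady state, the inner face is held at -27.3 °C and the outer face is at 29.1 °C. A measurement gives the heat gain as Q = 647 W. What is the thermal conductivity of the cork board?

ΣR = ΔT/Q = |-27.3 − 29.1|/647 = 0.08717 K/W
Known resistances:
  R_nickel alloy = L/(kA) = 0.00151/(13.6·45.7) = 2.430×10^-6 K/W
  R_aerogel blanket = L/(kA) = 0.0518/(0.0168·45.7) = 0.06747 K/W
R_cork board = ΣR − ΣR_known = 0.08717 − 0.06747 = 0.01970 K/W
L/(kA) = 0.01970 ⇒ k = 0.0347/(0.01970·45.7) = 0.0385 W/m·K

k = 0.0385 W/m·K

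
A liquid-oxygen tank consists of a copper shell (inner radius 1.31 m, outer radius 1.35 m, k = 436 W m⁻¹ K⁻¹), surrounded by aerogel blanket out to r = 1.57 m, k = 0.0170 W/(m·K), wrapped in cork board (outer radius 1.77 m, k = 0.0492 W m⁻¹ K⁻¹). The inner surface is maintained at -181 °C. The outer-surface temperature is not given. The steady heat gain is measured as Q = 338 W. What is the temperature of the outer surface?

Series resistances:
  R_copper = (1/1.31 − 1/1.35)/(4πk) = 0.02262/(4π·436) = 4.128×10^-6 K/W
  R_aerogel blanket = (1/1.35 − 1/1.57)/(4πk) = 0.1038/(4π·0.0170) = 0.4859 K/W
  R_cork board = (1/1.57 − 1/1.77)/(4πk) = 0.07197/(4π·0.0492) = 0.1164 K/W
ΣR = 0.6023 K/W
ΔT = Q·ΣR = 338 × 0.6023 = 203.6 K
Heat flows inward, so T_out = T_in + ΔT = -181 + 203.6 = 22.6 °C

T_out = 22.6 °C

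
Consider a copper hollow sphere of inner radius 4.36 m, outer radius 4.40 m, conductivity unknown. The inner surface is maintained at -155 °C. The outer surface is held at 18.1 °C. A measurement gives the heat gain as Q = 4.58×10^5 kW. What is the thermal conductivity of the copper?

ΣR = ΔT/Q = |-155 − 18.1|/4.58×10^8 = 3.779×10^-7 K/W
(1/r₁−1/r₂)/(4πk) = 3.779×10^-7 ⇒ k = 0.002085/(4π·3.779×10^-7) = 439 W/m·K

k = 439 W/m·K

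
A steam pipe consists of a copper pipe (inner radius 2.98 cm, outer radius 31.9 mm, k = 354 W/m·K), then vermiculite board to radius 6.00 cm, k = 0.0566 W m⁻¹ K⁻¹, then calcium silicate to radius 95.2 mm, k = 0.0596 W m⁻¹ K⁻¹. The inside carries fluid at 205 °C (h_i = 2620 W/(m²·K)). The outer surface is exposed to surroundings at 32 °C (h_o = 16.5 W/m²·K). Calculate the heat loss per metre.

Q' = 55.6 W/m

Series thermal resistances, inner to outer:
  R'_conv,in = 1/(2πr h) = 1/(2π·0.0298·2620) = 0.002038 m·K/W
  R'_copper = ln(0.0319/0.0298)/(2πk) = 0.06810/(2π·354) = 3.062×10^-5 m·K/W
  R'_vermiculite board = ln(0.0600/0.0319)/(2πk) = 0.6317/(2π·0.0566) = 1.776 m·K/W
  R'_calcium silicate = ln(0.0952/0.0600)/(2πk) = 0.4616/(2π·0.0596) = 1.233 m·K/W
  R'_conv,out = 1/(2πr h) = 1/(2π·0.0952·16.5) = 0.1013 m·K/W
ΣR = 0.002038 + 3.062×10^-5 + 1.776 + 1.233 + 0.1013 = 3.112 m·K/W
Q' = ΔT/ΣR = (205 °C − 32 °C)/3.112 = 55.6 W/m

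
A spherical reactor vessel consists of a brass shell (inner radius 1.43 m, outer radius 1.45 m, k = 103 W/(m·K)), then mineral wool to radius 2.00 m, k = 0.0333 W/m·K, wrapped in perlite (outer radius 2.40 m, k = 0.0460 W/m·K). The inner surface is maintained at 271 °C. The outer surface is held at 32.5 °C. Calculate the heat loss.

Q = 399 W

Series thermal resistances, inner to outer:
  R_brass = (1/1.43 − 1/1.45)/(4πk) = 0.009646/(4π·103) = 7.452×10^-6 K/W
  R_mineral wool = (1/1.45 − 1/2.00)/(4πk) = 0.1897/(4π·0.0333) = 0.4532 K/W
  R_perlite = (1/2.00 − 1/2.40)/(4πk) = 0.08333/(4π·0.0460) = 0.1442 K/W
ΣR = 7.452×10^-6 + 0.4532 + 0.1442 = 0.5974 K/W
Q = ΔT/ΣR = (271 °C − 32.5 °C)/0.5974 = 399 W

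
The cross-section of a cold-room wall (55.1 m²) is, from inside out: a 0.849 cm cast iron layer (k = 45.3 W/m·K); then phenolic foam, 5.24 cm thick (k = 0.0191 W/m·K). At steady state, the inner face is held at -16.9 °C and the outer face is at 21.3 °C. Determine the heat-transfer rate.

Resistance network (inner→outer):
  R_cast iron = L/(kA) = 0.00849/(45.3·55.1) = 3.401×10^-6 K/W
  R_phenolic foam = L/(kA) = 0.0524/(0.0191·55.1) = 0.04979 K/W
ΣR = 3.401×10^-6 + 0.04979 = 0.04979 K/W
Q = ΔT/ΣR = (-16.9 °C − 21.3 °C)/0.04979 = -767 W
(Negative Q ⇒ heat flows inward; heat gain = 767 W.)

Q = 767 W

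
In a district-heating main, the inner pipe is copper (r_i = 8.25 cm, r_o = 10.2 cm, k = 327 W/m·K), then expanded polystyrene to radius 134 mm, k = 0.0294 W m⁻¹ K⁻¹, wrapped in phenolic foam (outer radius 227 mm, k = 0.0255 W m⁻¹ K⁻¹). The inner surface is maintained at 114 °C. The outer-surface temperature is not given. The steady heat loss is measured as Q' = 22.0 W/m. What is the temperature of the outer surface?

Sum the resistances:
  R'_copper = ln(0.102/0.0825)/(2πk) = 0.2122/(2π·327) = 1.033×10^-4 m·K/W
  R'_expanded polystyrene = ln(0.134/0.102)/(2πk) = 0.2729/(2π·0.0294) = 1.477 m·K/W
  R'_phenolic foam = ln(0.227/0.134)/(2πk) = 0.5271/(2π·0.0255) = 3.290 m·K/W
ΣR = 4.767 m·K/W
ΔT = Q'·ΣR = 22.0 × 4.767 = 104.9 K
Heat flows outward, so T_out = T_in − ΔT = 114 − 104.9 = 9.1 °C

T_out = 9.1 °C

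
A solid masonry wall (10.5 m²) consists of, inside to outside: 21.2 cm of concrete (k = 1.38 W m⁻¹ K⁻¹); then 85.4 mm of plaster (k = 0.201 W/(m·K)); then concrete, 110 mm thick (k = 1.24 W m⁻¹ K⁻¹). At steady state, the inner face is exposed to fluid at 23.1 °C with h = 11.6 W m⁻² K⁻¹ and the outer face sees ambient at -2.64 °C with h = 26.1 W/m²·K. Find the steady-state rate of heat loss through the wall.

Q = 341 W

Treat each layer as a resistance in series:
  R_conv,in = 1/(hA) = 1/(11.6·10.5) = 0.008210 K/W
  R_concrete = L/(kA) = 0.212/(1.38·10.5) = 0.01463 K/W
  R_plaster = L/(kA) = 0.0854/(0.201·10.5) = 0.04046 K/W
  R_concrete = L/(kA) = 0.110/(1.24·10.5) = 0.008449 K/W
  R_conv,out = 1/(hA) = 1/(26.1·10.5) = 0.003649 K/W
ΣR = 0.008210 + 0.01463 + 0.04046 + 0.008449 + 0.003649 = 0.07540 K/W
Q = ΔT/ΣR = (23.1 °C − -2.64 °C)/0.07540 = 341 W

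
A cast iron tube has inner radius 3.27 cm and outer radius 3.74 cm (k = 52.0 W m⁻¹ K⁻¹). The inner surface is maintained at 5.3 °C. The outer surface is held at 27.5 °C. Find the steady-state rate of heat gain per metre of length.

Q' = 54.0 kW/m

Q' = 2πk·ΔT/ln(r₂/r₁) = 2π × 52.0 × 22.2 / ln(0.0374/0.0327) = 54000 W/m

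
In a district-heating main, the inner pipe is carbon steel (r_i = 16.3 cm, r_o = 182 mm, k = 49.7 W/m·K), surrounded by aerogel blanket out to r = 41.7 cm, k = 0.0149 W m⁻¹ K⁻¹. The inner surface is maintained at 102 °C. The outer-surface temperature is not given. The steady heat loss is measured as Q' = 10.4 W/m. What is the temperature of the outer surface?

T_out = 9.90 °C

Sum the resistances:
  R'_carbon steel = ln(0.182/0.163)/(2πk) = 0.1103/(2π·49.7) = 3.531×10^-4 m·K/W
  R'_aerogel blanket = ln(0.417/0.182)/(2πk) = 0.8291/(2π·0.0149) = 8.856 m·K/W
ΣR = 8.856 m·K/W
ΔT = Q'·ΣR = 10.4 × 8.856 = 92.10 K
Heat flows outward, so T_out = T_in − ΔT = 102 − 92.10 = 9.90 °C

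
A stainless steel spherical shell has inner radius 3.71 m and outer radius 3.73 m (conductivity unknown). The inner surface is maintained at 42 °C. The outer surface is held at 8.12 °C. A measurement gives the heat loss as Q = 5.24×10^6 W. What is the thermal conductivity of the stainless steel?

ΣR = ΔT/Q = |42 − 8.12|/5.24×10^6 = 6.466×10^-6 K/W
(1/r₁−1/r₂)/(4πk) = 6.466×10^-6 ⇒ k = 0.001445/(4π·6.466×10^-6) = 17.8 W/m·K

k = 17.8 W/m·K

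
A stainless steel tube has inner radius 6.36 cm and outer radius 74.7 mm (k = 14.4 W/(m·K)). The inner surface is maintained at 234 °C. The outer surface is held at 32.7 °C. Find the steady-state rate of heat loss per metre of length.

Q' = 1.13×10^5 W/m

Q' = 2πk·ΔT/ln(r₂/r₁) = 2π × 14.4 × 201.3 / ln(0.0747/0.0636) = 1.13×10^5 W/m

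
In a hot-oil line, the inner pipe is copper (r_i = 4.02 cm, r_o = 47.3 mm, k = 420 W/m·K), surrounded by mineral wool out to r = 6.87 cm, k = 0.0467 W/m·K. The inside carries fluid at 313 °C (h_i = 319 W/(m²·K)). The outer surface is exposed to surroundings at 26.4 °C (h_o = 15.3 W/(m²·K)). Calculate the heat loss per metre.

Resistance network (inner→outer):
  R'_conv,in = 1/(2πr h) = 1/(2π·0.0402·319) = 0.01241 m·K/W
  R'_copper = ln(0.0473/0.0402)/(2πk) = 0.1626/(2π·420) = 6.163×10^-5 m·K/W
  R'_mineral wool = ln(0.0687/0.0473)/(2πk) = 0.3732/(2π·0.0467) = 1.272 m·K/W
  R'_conv,out = 1/(2πr h) = 1/(2π·0.0687·15.3) = 0.1514 m·K/W
ΣR = 0.01241 + 6.163×10^-5 + 1.272 + 0.1514 = 1.436 m·K/W
Q' = ΔT/ΣR = (313 °C − 26.4 °C)/1.436 = 200 W/m

Q' = 200 W/m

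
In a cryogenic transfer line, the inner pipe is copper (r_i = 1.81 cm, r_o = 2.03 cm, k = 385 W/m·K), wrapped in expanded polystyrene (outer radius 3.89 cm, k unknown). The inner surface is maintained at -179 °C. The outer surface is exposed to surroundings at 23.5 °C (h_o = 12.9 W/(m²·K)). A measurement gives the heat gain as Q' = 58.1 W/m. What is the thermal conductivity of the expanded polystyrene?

k = 0.0327 W/m·K

ΣR = ΔT/Q' = |-179 − 23.5|/58.1 = 3.485 m·K/W
Known resistances:
  R'_copper = ln(0.0203/0.0181)/(2πk) = 0.1147/(2π·385) = 4.742×10^-5 m·K/W
  R'_conv,out = 1/(2πr h) = 1/(2π·0.0389·12.9) = 0.3172 m·K/W
R_expanded polystyrene = ΣR − ΣR_known = 3.485 − 0.3172 = 3.168 m·K/W
ln(r₂/r₁)/(2πk) = 3.168 ⇒ k = 0.6504/(2π·3.168) = 0.0327 W/m·K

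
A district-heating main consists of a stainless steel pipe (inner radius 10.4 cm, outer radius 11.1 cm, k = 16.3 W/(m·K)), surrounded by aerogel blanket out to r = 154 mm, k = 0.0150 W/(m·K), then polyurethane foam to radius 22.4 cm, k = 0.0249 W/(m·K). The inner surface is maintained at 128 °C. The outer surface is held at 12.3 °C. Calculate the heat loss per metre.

Q' = 19.7 W/m

Series thermal resistances, inner to outer:
  R'_stainless steel = ln(0.111/0.104)/(2πk) = 0.06514/(2π·16.3) = 6.360×10^-4 m·K/W
  R'_aerogel blanket = ln(0.154/0.111)/(2πk) = 0.3274/(2π·0.0150) = 3.474 m·K/W
  R'_polyurethane foam = ln(0.224/0.154)/(2πk) = 0.3747/(2π·0.0249) = 2.395 m·K/W
ΣR = 6.360×10^-4 + 3.474 + 2.395 = 5.870 m·K/W
Q' = ΔT/ΣR = (128 °C − 12.3 °C)/5.870 = 19.7 W/m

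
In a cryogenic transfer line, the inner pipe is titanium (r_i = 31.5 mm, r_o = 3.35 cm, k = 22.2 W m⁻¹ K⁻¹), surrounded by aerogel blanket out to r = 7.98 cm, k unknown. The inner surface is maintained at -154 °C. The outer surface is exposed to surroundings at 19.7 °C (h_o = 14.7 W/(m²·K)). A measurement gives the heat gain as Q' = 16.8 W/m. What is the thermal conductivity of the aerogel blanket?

ΣR = ΔT/Q' = |-154 − 19.7|/16.8 = 10.34 m·K/W
Known resistances:
  R'_titanium = ln(0.0335/0.0315)/(2πk) = 0.06156/(2π·22.2) = 4.413×10^-4 m·K/W
  R'_conv,out = 1/(2πr h) = 1/(2π·0.0798·14.7) = 0.1357 m·K/W
R_aerogel blanket = ΣR − ΣR_known = 10.34 − 0.1361 = 10.20 m·K/W
ln(r₂/r₁)/(2πk) = 10.20 ⇒ k = 0.8680/(2π·10.20) = 0.0135 W/m·K

k = 0.0135 W/m·K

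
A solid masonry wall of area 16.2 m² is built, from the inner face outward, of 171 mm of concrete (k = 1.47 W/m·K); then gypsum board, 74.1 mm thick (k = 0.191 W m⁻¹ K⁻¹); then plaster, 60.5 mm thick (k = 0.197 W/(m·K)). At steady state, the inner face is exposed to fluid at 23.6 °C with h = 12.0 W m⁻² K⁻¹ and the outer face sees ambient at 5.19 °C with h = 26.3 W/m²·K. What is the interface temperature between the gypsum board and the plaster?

Series thermal resistances, inner to outer:
  R_conv,in = 1/(hA) = 1/(12.0·16.2) = 0.005144 K/W
  R_concrete = L/(kA) = 0.171/(1.47·16.2) = 0.007181 K/W
  R_gypsum board = L/(kA) = 0.0741/(0.191·16.2) = 0.02395 K/W
  R_plaster = L/(kA) = 0.0605/(0.197·16.2) = 0.01896 K/W
  R_conv,out = 1/(hA) = 1/(26.3·16.2) = 0.002347 K/W
ΣR = 0.005144 + 0.007181 + 0.02395 + 0.01896 + 0.002347 = 0.05758 K/W
Q = ΔT/ΣR = (23.6 °C − 5.19 °C)/0.05758 = 319.7 W
From the inner boundary to the gypsum board/plaster interface, ΣR_partial = 0.03628 K/W.
T_interface = T_in − Q·ΣR_partial = 23.6 °C − (319.7)(0.03628) = 12.0 °C

T = 12.0 °C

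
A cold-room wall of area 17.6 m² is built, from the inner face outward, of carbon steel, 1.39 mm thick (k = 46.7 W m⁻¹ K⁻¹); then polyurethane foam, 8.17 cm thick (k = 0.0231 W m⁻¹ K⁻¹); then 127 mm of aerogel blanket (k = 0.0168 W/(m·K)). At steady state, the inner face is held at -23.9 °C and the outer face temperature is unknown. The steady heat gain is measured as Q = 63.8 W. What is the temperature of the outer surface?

Sum the resistances:
  R_carbon steel = L/(kA) = 0.00139/(46.7·17.6) = 1.691×10^-6 K/W
  R_polyurethane foam = L/(kA) = 0.0817/(0.0231·17.6) = 0.2010 K/W
  R_aerogel blanket = L/(kA) = 0.127/(0.0168·17.6) = 0.4295 K/W
ΣR = 0.6305 K/W
ΔT = Q·ΣR = 63.8 × 0.6305 = 40.23 K
Heat flows inward, so T_out = T_in + ΔT = -23.9 + 40.23 = 16.3 °C

T_out = 16.3 °C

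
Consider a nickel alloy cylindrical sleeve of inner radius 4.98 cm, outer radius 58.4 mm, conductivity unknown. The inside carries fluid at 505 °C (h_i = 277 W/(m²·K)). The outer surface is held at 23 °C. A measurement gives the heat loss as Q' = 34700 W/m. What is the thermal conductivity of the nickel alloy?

ΣR = ΔT/Q' = |505 − 23|/34700 = 0.01389 m·K/W
Known resistances:
  R'_conv,in = 1/(2πr h) = 1/(2π·0.0498·277) = 0.01154 m·K/W
R_nickel alloy = ΣR − ΣR_known = 0.01389 − 0.01154 = 0.002350 m·K/W
ln(r₂/r₁)/(2πk) = 0.002350 ⇒ k = 0.1593/(2π·0.002350) = 10.8 W/m·K

k = 10.8 W/m·K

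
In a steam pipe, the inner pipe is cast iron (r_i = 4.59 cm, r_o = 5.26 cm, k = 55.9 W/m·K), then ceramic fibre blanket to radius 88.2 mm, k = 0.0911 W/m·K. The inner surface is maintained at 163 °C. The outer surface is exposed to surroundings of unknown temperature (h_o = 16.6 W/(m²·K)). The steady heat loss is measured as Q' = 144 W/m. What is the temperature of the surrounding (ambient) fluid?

Series resistances:
  R'_cast iron = ln(0.0526/0.0459)/(2πk) = 0.1363/(2π·55.9) = 3.879×10^-4 m·K/W
  R'_ceramic fibre blanket = ln(0.0882/0.0526)/(2πk) = 0.5169/(2π·0.0911) = 0.9030 m·K/W
  R'_conv,out = 1/(2πr h) = 1/(2π·0.0882·16.6) = 0.1087 m·K/W
ΣR = 1.012 m·K/W
ΔT = Q'·ΣR = 144 × 1.012 = 145.7 K
Heat flows outward, so T_out = T_in − ΔT = 163 − 145.7 = 17.3 °C

T_out = 17.3 °C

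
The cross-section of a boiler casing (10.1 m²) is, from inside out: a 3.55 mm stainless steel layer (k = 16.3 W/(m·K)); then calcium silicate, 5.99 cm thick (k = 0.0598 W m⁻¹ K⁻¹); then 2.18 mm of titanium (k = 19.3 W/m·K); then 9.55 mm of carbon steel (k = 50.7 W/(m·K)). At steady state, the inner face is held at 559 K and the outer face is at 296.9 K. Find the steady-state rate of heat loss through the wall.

Q = 2.64 kW

Resistance network (inner→outer):
  R_stainless steel = L/(kA) = 0.00355/(16.3·10.1) = 2.156×10^-5 K/W
  R_calcium silicate = L/(kA) = 0.0599/(0.0598·10.1) = 0.09918 K/W
  R_titanium = L/(kA) = 0.00218/(19.3·10.1) = 1.118×10^-5 K/W
  R_carbon steel = L/(kA) = 0.00955/(50.7·10.1) = 1.865×10^-5 K/W
ΣR = 2.156×10^-5 + 0.09918 + 1.118×10^-5 + 1.865×10^-5 = 0.09923 K/W
Q = ΔT/ΣR = (559 K − 296.9 K)/0.09923 = 2640 W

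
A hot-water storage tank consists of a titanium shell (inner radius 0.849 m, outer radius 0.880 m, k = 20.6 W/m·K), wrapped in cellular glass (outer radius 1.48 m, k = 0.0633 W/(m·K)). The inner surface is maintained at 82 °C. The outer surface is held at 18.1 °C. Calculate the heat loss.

Resistance network (inner→outer):
  R_titanium = (1/0.849 − 1/0.880)/(4πk) = 0.04149/(4π·20.6) = 1.603×10^-4 K/W
  R_cellular glass = (1/0.880 − 1/1.48)/(4πk) = 0.4607/(4π·0.0633) = 0.5792 K/W
ΣR = 1.603×10^-4 + 0.5792 = 0.5794 K/W
Q = ΔT/ΣR = (82 °C − 18.1 °C)/0.5794 = 110 W

Q = 110 W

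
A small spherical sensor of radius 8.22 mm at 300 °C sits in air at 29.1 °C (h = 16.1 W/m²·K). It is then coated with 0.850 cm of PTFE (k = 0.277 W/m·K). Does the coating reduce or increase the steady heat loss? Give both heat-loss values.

Critical radius for a sphere: r_cr = 2k/h = 0.0344 m = 3.44 cm.
Outer radius after coating: r₂ = 0.00822 + 0.00850 = 0.01672 m.
Since r₁ < r_cr and r₂ ≤ r_cr, the coating moves toward the maximum at r_cr — heat loss rises.
Bare: R = 1/(4πr₁²h) = 73.15 K/W; Q = 270.9/73.15 = 3.70 W.
Coated: R = R_cond + R_conv = 35.45 K/W; Q = 270.9/35.45 = 7.64 W.

increases: 3.70 → 7.64 W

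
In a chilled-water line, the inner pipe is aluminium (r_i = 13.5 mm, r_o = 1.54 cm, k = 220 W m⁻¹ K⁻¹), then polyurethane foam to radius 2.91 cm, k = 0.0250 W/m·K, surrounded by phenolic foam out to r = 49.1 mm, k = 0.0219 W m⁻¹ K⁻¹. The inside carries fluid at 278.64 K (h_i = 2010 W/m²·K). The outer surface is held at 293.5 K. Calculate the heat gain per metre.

Q' = 1.89 W/m

Resistance network (inner→outer):
  R'_conv,in = 1/(2πr h) = 1/(2π·0.0135·2010) = 0.005865 m·K/W
  R'_aluminium = ln(0.0154/0.0135)/(2πk) = 0.1317/(2π·220) = 9.526×10^-5 m·K/W
  R'_polyurethane foam = ln(0.0291/0.0154)/(2πk) = 0.6364/(2π·0.0250) = 4.051 m·K/W
  R'_phenolic foam = ln(0.0491/0.0291)/(2πk) = 0.5231/(2π·0.0219) = 3.802 m·K/W
ΣR = 0.005865 + 9.526×10^-5 + 4.051 + 3.802 = 7.859 m·K/W
Q' = ΔT/ΣR = (278.64 K − 293.5 K)/7.859 = -1.89 W/m
(Negative Q' ⇒ heat flows inward; heat gain = 1.89 W/m.)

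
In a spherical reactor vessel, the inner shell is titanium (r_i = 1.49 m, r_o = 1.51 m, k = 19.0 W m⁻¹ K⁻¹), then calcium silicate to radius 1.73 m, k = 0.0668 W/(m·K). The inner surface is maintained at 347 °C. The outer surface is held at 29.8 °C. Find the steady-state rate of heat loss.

Q = 3.16 kW

Resistance network (inner→outer):
  R_titanium = (1/1.49 − 1/1.51)/(4πk) = 0.008889/(4π·19.0) = 3.723×10^-5 K/W
  R_calcium silicate = (1/1.51 − 1/1.73)/(4πk) = 0.08422/(4π·0.0668) = 0.1003 K/W
ΣR = 3.723×10^-5 + 0.1003 = 0.1003 K/W
Q = ΔT/ΣR = (347 °C − 29.8 °C)/0.1003 = 3160 W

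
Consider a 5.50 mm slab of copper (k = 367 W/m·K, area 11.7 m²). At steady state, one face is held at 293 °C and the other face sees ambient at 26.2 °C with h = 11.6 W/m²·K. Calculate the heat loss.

Resistance network (inner→outer):
  R_copper = L/(kA) = 0.00550/(367·11.7) = 1.281×10^-6 K/W
  R_conv,out = 1/(hA) = 1/(11.6·11.7) = 0.007368 K/W
ΣR = 1.281×10^-6 + 0.007368 = 0.007369 K/W
Q = ΔT/ΣR = (293 °C − 26.2 °C)/0.007369 = 36200 W

Q = 36.2 kW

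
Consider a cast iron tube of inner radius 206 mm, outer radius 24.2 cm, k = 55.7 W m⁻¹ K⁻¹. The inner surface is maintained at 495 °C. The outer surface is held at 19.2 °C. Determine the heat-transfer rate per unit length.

Q' = 1.03×10^6 W/m

Q' = 2πk·ΔT/ln(r₂/r₁) = 2π × 55.7 × 475.8 / ln(0.242/0.206) = 1.03×10^6 W/m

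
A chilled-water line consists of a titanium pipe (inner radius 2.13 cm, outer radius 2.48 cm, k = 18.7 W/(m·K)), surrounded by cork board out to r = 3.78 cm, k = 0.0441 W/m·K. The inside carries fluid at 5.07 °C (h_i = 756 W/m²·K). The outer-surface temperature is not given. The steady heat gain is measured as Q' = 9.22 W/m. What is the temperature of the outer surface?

T_out = 19.2 °C

Sum the resistances:
  R'_conv,in = 1/(2πr h) = 1/(2π·0.0213·756) = 0.009884 m·K/W
  R'_titanium = ln(0.0248/0.0213)/(2πk) = 0.1521/(2π·18.7) = 0.001295 m·K/W
  R'_cork board = ln(0.0378/0.0248)/(2πk) = 0.4215/(2π·0.0441) = 1.521 m·K/W
ΣR = 1.532 m·K/W
ΔT = Q'·ΣR = 9.22 × 1.532 = 14.13 K
Heat flows inward, so T_out = T_in + ΔT = 5.07 + 14.13 = 19.2 °C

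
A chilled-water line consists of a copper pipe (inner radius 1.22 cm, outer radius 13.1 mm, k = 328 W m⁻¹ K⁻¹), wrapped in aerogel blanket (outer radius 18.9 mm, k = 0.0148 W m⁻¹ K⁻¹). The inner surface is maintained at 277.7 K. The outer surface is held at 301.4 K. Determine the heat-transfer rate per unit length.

Resistance network (inner→outer):
  R'_copper = ln(0.0131/0.0122)/(2πk) = 0.07118/(2π·328) = 3.454×10^-5 m·K/W
  R'_aerogel blanket = ln(0.0189/0.0131)/(2πk) = 0.3665/(2π·0.0148) = 3.942 m·K/W
ΣR = 3.454×10^-5 + 3.942 = 3.942 m·K/W
Q' = ΔT/ΣR = (277.7 K − 301.4 K)/3.942 = -6.01 W/m
(Negative Q' ⇒ heat flows inward; heat gain = 6.01 W/m.)

Q' = 6.01 W/m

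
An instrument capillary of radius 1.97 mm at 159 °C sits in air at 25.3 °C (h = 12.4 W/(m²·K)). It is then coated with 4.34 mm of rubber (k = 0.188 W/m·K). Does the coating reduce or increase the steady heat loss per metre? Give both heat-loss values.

increases: 20.5 → 44.3 W/m

Critical radius for a cylinder: r_cr = k/h = 0.0152 m = 1.52 cm.
Outer radius after coating: r₂ = 0.00197 + 0.00434 = 0.00631 m.
Since r₁ < r_cr and r₂ ≤ r_cr, the coating moves toward the maximum at r_cr — heat loss rises.
Bare: R = 1/(2πr₁h) = 6.515 m·K/W; Q = 133.7/6.515 = 20.5 W/m.
Coated: R = R_cond + R_conv = 3.020 m·K/W; Q = 133.7/3.020 = 44.3 W/m.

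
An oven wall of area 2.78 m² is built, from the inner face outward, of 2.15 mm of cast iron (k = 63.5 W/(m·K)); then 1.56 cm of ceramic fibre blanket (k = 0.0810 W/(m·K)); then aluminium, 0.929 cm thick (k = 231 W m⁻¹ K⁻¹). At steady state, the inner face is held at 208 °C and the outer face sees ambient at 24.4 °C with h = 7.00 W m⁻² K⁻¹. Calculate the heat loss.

Treat each layer as a resistance in series:
  R_cast iron = L/(kA) = 0.00215/(63.5·2.78) = 1.218×10^-5 K/W
  R_ceramic fibre blanket = L/(kA) = 0.0156/(0.0810·2.78) = 0.06928 K/W
  R_aluminium = L/(kA) = 0.00929/(231·2.78) = 1.447×10^-5 K/W
  R_conv,out = 1/(hA) = 1/(7.00·2.78) = 0.05139 K/W
ΣR = 1.218×10^-5 + 0.06928 + 1.447×10^-5 + 0.05139 = 0.1207 K/W
Q = ΔT/ΣR = (208 °C − 24.4 °C)/0.1207 = 1520 W

Q = 1520 W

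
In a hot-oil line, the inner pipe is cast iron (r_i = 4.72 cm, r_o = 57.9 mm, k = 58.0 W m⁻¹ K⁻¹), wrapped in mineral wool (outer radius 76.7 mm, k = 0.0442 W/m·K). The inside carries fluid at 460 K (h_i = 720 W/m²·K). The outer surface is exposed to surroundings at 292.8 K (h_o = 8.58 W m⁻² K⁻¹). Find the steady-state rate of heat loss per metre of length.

Treat each layer as a resistance in series:
  R'_conv,in = 1/(2πr h) = 1/(2π·0.0472·720) = 0.004683 m·K/W
  R'_cast iron = ln(0.0579/0.0472)/(2πk) = 0.2043/(2π·58.0) = 5.607×10^-4 m·K/W
  R'_mineral wool = ln(0.0767/0.0579)/(2πk) = 0.2812/(2π·0.0442) = 1.012 m·K/W
  R'_conv,out = 1/(2πr h) = 1/(2π·0.0767·8.58) = 0.2418 m·K/W
ΣR = 0.004683 + 5.607×10^-4 + 1.012 + 0.2418 = 1.259 m·K/W
Q' = ΔT/ΣR = (460 K − 292.8 K)/1.259 = 133 W/m

Q' = 133 W/m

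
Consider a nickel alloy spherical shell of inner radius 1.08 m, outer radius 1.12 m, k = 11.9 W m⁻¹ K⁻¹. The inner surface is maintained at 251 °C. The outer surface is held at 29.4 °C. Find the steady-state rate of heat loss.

Q = 1000 kW

Q = 4πk·ΔT/(1/r₁ − 1/r₂) = 4π × 11.9 × 221.6 / (1/1.08 − 1/1.12) = 1.00×10^6 W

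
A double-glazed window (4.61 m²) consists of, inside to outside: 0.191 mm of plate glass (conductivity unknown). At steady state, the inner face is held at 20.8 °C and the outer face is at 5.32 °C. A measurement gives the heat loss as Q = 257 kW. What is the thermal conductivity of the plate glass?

ΣR = ΔT/Q = |20.8 − 5.32|/2.57×10^5 = 6.023×10^-5 K/W
L/(kA) = 6.023×10^-5 ⇒ k = 1.91×10^-4/(6.023×10^-5·4.61) = 0.688 W/m·K

k = 0.688 W/m·K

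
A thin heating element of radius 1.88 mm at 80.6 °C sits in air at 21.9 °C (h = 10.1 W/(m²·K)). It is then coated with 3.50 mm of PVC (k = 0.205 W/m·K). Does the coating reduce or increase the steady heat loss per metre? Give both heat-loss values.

Critical radius for a cylinder: r_cr = k/h = 0.0203 m = 2.03 cm.
Outer radius after coating: r₂ = 0.00188 + 0.00350 = 0.00538 m.
Since r₁ < r_cr and r₂ ≤ r_cr, the coating moves toward the maximum at r_cr — heat loss rises.
Bare: R = 1/(2πr₁h) = 8.382 m·K/W; Q = 58.7/8.382 = 7.00 W/m.
Coated: R = R_cond + R_conv = 3.745 m·K/W; Q = 58.7/3.745 = 15.7 W/m.

increases: 7.00 → 15.7 W/m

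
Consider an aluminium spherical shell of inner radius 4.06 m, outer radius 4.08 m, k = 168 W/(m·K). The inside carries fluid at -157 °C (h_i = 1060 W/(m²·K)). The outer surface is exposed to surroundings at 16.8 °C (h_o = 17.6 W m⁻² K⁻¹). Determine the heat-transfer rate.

Q = 628 kW

Resistance network (inner→outer):
  R_conv,in = 1/(4πr²h) = 1/(4π·4.06²·1060) = 4.554×10^-6 K/W
  R_aluminium = (1/4.06 − 1/4.08)/(4πk) = 0.001207/(4π·168) = 5.719×10^-7 K/W
  R_conv,out = 1/(4πr²h) = 1/(4π·4.08²·17.6) = 2.716×10^-4 K/W
ΣR = 4.554×10^-6 + 5.719×10^-7 + 2.716×10^-4 = 2.767×10^-4 K/W
Q = ΔT/ΣR = (-157 °C − 16.8 °C)/2.767×10^-4 = -6.28×10^5 W
(Negative Q ⇒ heat flows inward; heat gain = 6.28×10^5 W.)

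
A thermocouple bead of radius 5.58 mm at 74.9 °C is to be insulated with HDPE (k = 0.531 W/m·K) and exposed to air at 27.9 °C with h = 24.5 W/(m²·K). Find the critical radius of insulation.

r_cr = 4.33 cm

For a sphere, r_cr = 2k_ins/h = 2·0.531/24.5 = 0.0433 m = 4.33 cm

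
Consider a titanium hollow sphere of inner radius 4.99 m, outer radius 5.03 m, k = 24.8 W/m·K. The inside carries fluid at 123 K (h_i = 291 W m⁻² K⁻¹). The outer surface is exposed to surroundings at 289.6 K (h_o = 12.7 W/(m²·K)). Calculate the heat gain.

Series thermal resistances, inner to outer:
  R_conv,in = 1/(4πr²h) = 1/(4π·4.99²·291) = 1.098×10^-5 K/W
  R_titanium = (1/4.99 − 1/5.03)/(4πk) = 0.001594/(4π·24.8) = 5.114×10^-6 K/W
  R_conv,out = 1/(4πr²h) = 1/(4π·5.03²·12.7) = 2.477×10^-4 K/W
ΣR = 1.098×10^-5 + 5.114×10^-6 + 2.477×10^-4 = 2.638×10^-4 K/W
Q = ΔT/ΣR = (123 K − 289.6 K)/2.638×10^-4 = -6.32×10^5 W
(Negative Q ⇒ heat flows inward; heat gain = 6.32×10^5 W.)

Q = 632 kW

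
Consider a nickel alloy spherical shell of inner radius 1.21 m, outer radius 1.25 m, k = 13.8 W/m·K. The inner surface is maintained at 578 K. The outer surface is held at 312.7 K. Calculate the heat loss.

Q = 1740 kW

Q = 4πk·ΔT/(1/r₁ − 1/r₂) = 4π × 13.8 × 265.3 / (1/1.21 − 1/1.25) = 1.74×10^6 W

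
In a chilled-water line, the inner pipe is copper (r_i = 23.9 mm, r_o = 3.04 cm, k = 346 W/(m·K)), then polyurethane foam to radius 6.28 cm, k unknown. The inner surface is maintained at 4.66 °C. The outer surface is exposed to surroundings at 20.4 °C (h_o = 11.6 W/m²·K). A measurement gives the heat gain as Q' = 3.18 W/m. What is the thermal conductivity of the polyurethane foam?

ΣR = ΔT/Q' = |4.66 − 20.4|/3.18 = 4.950 m·K/W
Known resistances:
  R'_copper = ln(0.0304/0.0239)/(2πk) = 0.2406/(2π·346) = 1.107×10^-4 m·K/W
  R'_conv,out = 1/(2πr h) = 1/(2π·0.0628·11.6) = 0.2185 m·K/W
R_polyurethane foam = ΣR − ΣR_known = 4.950 − 0.2186 = 4.731 m·K/W
ln(r₂/r₁)/(2πk) = 4.731 ⇒ k = 0.7255/(2π·4.731) = 0.0244 W/m·K

k = 0.0244 W/m·K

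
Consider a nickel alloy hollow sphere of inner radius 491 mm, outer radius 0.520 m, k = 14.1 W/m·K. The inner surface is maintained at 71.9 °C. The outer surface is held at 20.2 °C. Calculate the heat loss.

Q = 80700 W

Q = 4πk·ΔT/(1/r₁ − 1/r₂) = 4π × 14.1 × 51.7 / (1/0.491 − 1/0.520) = 80700 W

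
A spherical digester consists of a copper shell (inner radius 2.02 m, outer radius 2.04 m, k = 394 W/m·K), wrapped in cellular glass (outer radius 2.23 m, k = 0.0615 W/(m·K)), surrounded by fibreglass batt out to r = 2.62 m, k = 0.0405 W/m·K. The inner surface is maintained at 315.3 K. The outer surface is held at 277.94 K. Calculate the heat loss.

Q = 202 W

Series thermal resistances, inner to outer:
  R_copper = (1/2.02 − 1/2.04)/(4πk) = 0.004853/(4π·394) = 9.803×10^-7 K/W
  R_cellular glass = (1/2.04 − 1/2.23)/(4πk) = 0.04177/(4π·0.0615) = 0.05404 K/W
  R_fibreglass batt = (1/2.23 − 1/2.62)/(4πk) = 0.06675/(4π·0.0405) = 0.1312 K/W
ΣR = 9.803×10^-7 + 0.05404 + 0.1312 = 0.1852 K/W
Q = ΔT/ΣR = (315.3 K − 277.94 K)/0.1852 = 202 W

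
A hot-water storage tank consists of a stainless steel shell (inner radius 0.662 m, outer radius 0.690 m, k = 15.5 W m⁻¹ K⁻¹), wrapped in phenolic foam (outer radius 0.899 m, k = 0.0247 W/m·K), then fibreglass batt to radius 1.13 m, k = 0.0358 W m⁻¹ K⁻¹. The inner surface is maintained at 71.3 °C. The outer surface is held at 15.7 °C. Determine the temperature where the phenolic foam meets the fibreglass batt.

T = 33.4 °C

Series thermal resistances, inner to outer:
  R_stainless steel = (1/0.662 − 1/0.690)/(4πk) = 0.06130/(4π·15.5) = 3.147×10^-4 K/W
  R_phenolic foam = (1/0.690 − 1/0.899)/(4πk) = 0.3369/(4π·0.0247) = 1.086 K/W
  R_fibreglass batt = (1/0.899 − 1/1.13)/(4πk) = 0.2274/(4π·0.0358) = 0.5055 K/W
ΣR = 3.147×10^-4 + 1.086 + 0.5055 = 1.592 K/W
Q = ΔT/ΣR = (71.3 °C − 15.7 °C)/1.592 = 34.92 W
From the inner boundary to the phenolic foam/fibreglass batt interface, ΣR_partial = 1.086 K/W.
T_interface = T_in − Q·ΣR_partial = 71.3 °C − (34.92)(1.086) = 33.4 °C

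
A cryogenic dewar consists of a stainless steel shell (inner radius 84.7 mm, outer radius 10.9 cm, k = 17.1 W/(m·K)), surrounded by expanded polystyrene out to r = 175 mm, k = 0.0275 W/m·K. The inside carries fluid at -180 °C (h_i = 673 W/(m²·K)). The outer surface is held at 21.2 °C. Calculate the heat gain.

Q = 20.0 W

Resistance network (inner→outer):
  R_conv,in = 1/(4πr²h) = 1/(4π·0.0847²·673) = 0.01648 K/W
  R_stainless steel = (1/0.0847 − 1/0.109)/(4πk) = 2.632/(4π·17.1) = 0.01225 K/W
  R_expanded polystyrene = (1/0.109 − 1/0.175)/(4πk) = 3.460/(4π·0.0275) = 10.01 K/W
ΣR = 0.01648 + 0.01225 + 10.01 = 10.04 K/W
Q = ΔT/ΣR = (-180 °C − 21.2 °C)/10.04 = -20.0 W
(Negative Q ⇒ heat flows inward; heat gain = 20.0 W.)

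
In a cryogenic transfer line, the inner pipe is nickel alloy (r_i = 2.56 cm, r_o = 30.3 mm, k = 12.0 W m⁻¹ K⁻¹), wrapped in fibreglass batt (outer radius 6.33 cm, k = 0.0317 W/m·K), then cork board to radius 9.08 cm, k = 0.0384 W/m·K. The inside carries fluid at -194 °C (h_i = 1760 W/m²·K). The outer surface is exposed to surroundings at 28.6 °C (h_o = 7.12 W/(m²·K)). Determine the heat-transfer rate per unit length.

Series thermal resistances, inner to outer:
  R'_conv,in = 1/(2πr h) = 1/(2π·0.0256·1760) = 0.003532 m·K/W
  R'_nickel alloy = ln(0.0303/0.0256)/(2πk) = 0.1686/(2π·12.0) = 0.002236 m·K/W
  R'_fibreglass batt = ln(0.0633/0.0303)/(2πk) = 0.7367/(2π·0.0317) = 3.699 m·K/W
  R'_cork board = ln(0.0908/0.0633)/(2πk) = 0.3608/(2π·0.0384) = 1.495 m·K/W
  R'_conv,out = 1/(2πr h) = 1/(2π·0.0908·7.12) = 0.2462 m·K/W
ΣR = 0.003532 + 0.002236 + 3.699 + 1.495 + 0.2462 = 5.446 m·K/W
Q' = ΔT/ΣR = (-194 °C − 28.6 °C)/5.446 = -40.9 W/m
(Negative Q' ⇒ heat flows inward; heat gain = 40.9 W/m.)

Q' = 40.9 W/m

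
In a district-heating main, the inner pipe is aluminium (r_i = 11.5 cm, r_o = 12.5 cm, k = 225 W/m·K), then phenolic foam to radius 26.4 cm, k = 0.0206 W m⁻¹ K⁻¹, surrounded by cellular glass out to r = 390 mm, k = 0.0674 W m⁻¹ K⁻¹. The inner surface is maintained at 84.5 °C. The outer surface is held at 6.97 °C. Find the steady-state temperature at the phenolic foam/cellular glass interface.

Series thermal resistances, inner to outer:
  R'_aluminium = ln(0.125/0.115)/(2πk) = 0.08338/(2π·225) = 5.898×10^-5 m·K/W
  R'_phenolic foam = ln(0.264/0.125)/(2πk) = 0.7476/(2π·0.0206) = 5.776 m·K/W
  R'_cellular glass = ln(0.390/0.264)/(2πk) = 0.3902/(2π·0.0674) = 0.9214 m·K/W
ΣR = 5.898×10^-5 + 5.776 + 0.9214 = 6.697 m·K/W
Q' = ΔT/ΣR = (84.5 °C − 6.97 °C)/6.697 = 11.58 W/m
From the inner boundary to the phenolic foam/cellular glass interface, ΣR_partial = 5.776 m·K/W.
T_interface = T_in − Q'·ΣR_partial = 84.5 °C − (11.58)(5.776) = 17.6 °C

T = 17.6 °C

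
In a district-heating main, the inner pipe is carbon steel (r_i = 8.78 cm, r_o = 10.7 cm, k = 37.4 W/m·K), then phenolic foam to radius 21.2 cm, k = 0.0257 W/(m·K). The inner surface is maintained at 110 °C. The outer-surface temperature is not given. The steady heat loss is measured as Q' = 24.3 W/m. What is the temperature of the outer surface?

T_out = 7.1 °C

Series resistances:
  R'_carbon steel = ln(0.107/0.0878)/(2πk) = 0.1978/(2π·37.4) = 8.416×10^-4 m·K/W
  R'_phenolic foam = ln(0.212/0.107)/(2πk) = 0.6838/(2π·0.0257) = 4.234 m·K/W
ΣR = 4.235 m·K/W
ΔT = Q'·ΣR = 24.3 × 4.235 = 102.9 K
Heat flows outward, so T_out = T_in − ΔT = 110 − 102.9 = 7.1 °C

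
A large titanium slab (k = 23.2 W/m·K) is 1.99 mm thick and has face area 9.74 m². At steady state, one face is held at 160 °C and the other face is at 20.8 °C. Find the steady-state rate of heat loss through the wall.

Q = 15800 kW

Q = kA·ΔT/L = 23.2 × 9.74 × |160 °C − 20.8 °C| / 0.00199 = 1.58×10^7 W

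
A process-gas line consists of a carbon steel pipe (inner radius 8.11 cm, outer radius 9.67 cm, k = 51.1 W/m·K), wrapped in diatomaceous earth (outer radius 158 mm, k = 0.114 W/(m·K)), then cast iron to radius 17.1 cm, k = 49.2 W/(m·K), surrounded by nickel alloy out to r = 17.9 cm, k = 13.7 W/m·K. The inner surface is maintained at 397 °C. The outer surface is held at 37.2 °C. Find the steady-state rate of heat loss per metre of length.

Q' = 524 W/m

Series thermal resistances, inner to outer:
  R'_carbon steel = ln(0.0967/0.0811)/(2πk) = 0.1759/(2π·51.1) = 5.479×10^-4 m·K/W
  R'_diatomaceous earth = ln(0.158/0.0967)/(2πk) = 0.4910/(2π·0.114) = 0.6855 m·K/W
  R'_cast iron = ln(0.171/0.158)/(2πk) = 0.07907/(2π·49.2) = 2.558×10^-4 m·K/W
  R'_nickel alloy = ln(0.179/0.171)/(2πk) = 0.04572/(2π·13.7) = 5.312×10^-4 m·K/W
ΣR = 5.479×10^-4 + 0.6855 + 2.558×10^-4 + 5.312×10^-4 = 0.6868 m·K/W
Q' = ΔT/ΣR = (397 °C − 37.2 °C)/0.6868 = 524 W/m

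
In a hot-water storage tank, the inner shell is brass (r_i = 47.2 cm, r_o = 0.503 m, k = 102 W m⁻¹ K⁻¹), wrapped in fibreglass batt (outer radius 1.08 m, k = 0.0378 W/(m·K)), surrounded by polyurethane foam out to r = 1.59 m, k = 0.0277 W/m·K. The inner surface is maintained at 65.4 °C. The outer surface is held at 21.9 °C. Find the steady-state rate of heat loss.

Series thermal resistances, inner to outer:
  R_brass = (1/0.472 − 1/0.503)/(4πk) = 0.1306/(4π·102) = 1.019×10^-4 K/W
  R_fibreglass batt = (1/0.503 − 1/1.08)/(4πk) = 1.062/(4π·0.0378) = 2.236 K/W
  R_polyurethane foam = (1/1.08 − 1/1.59)/(4πk) = 0.2970/(4π·0.0277) = 0.8532 K/W
ΣR = 1.019×10^-4 + 2.236 + 0.8532 = 3.089 K/W
Q = ΔT/ΣR = (65.4 °C − 21.9 °C)/3.089 = 14.1 W

Q = 14.1 W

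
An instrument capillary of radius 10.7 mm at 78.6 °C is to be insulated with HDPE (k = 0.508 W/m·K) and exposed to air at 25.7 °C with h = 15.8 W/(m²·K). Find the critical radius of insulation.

For a cylinder, r_cr = k_ins/h = 0.508/15.8 = 0.0322 m = 3.22 cm

r_cr = 3.22 cm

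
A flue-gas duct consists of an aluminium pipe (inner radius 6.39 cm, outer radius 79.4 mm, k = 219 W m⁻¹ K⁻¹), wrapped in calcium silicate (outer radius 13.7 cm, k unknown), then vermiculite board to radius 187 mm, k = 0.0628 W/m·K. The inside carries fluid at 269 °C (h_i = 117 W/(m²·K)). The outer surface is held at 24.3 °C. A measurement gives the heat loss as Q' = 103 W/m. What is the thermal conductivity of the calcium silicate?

ΣR = ΔT/Q' = |269 − 24.3|/103 = 2.376 m·K/W
Known resistances:
  R'_conv,in = 1/(2πr h) = 1/(2π·0.0639·117) = 0.02129 m·K/W
  R'_aluminium = ln(0.0794/0.0639)/(2πk) = 0.2172/(2π·219) = 1.578×10^-4 m·K/W
  R'_vermiculite board = ln(0.187/0.137)/(2πk) = 0.3111/(2π·0.0628) = 0.7885 m·K/W
R_calcium silicate = ΣR − ΣR_known = 2.376 − 0.8099 = 1.566 m·K/W
ln(r₂/r₁)/(2πk) = 1.566 ⇒ k = 0.5455/(2π·1.566) = 0.0554 W/m·K

k = 0.0554 W/m·K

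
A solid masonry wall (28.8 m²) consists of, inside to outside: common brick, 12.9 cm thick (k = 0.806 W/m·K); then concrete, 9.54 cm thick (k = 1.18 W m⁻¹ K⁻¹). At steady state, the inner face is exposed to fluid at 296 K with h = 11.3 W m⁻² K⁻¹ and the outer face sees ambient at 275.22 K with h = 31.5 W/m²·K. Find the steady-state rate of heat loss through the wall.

Treat each layer as a resistance in series:
  R_conv,in = 1/(hA) = 1/(11.3·28.8) = 0.003073 K/W
  R_common brick = L/(kA) = 0.129/(0.806·28.8) = 0.005557 K/W
  R_concrete = L/(kA) = 0.0954/(1.18·28.8) = 0.002807 K/W
  R_conv,out = 1/(hA) = 1/(31.5·28.8) = 0.001102 K/W
ΣR = 0.003073 + 0.005557 + 0.002807 + 0.001102 = 0.01254 K/W
Q = ΔT/ΣR = (296 K − 275.22 K)/0.01254 = 1660 W

Q = 1660 W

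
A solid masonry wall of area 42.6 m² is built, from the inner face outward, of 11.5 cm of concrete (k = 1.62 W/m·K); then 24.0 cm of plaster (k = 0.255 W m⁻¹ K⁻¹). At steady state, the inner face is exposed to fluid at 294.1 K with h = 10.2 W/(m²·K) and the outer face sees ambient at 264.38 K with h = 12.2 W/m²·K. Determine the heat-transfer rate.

Treat each layer as a resistance in series:
  R_conv,in = 1/(hA) = 1/(10.2·42.6) = 0.002301 K/W
  R_concrete = L/(kA) = 0.115/(1.62·42.6) = 0.001666 K/W
  R_plaster = L/(kA) = 0.240/(0.255·42.6) = 0.02209 K/W
  R_conv,out = 1/(hA) = 1/(12.2·42.6) = 0.001924 K/W
ΣR = 0.002301 + 0.001666 + 0.02209 + 0.001924 = 0.02798 K/W
Q = ΔT/ΣR = (294.1 K − 264.38 K)/0.02798 = 1060 W

Q = 1060 W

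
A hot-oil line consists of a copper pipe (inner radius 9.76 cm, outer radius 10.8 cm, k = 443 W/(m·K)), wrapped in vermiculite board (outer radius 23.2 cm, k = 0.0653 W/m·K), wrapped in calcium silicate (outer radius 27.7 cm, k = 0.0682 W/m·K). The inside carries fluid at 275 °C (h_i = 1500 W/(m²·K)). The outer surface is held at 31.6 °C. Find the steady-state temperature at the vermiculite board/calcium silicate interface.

T = 75.8 °C

Treat each layer as a resistance in series:
  R'_conv,in = 1/(2πr h) = 1/(2π·0.0976·1500) = 0.001087 m·K/W
  R'_copper = ln(0.108/0.0976)/(2πk) = 0.1013/(2π·443) = 3.638×10^-5 m·K/W
  R'_vermiculite board = ln(0.232/0.108)/(2πk) = 0.7646/(2π·0.0653) = 1.864 m·K/W
  R'_calcium silicate = ln(0.277/0.232)/(2πk) = 0.1773/(2π·0.0682) = 0.4137 m·K/W
ΣR = 0.001087 + 3.638×10^-5 + 1.864 + 0.4137 = 2.279 m·K/W
Q' = ΔT/ΣR = (275 °C − 31.6 °C)/2.279 = 106.8 W/m
From the inner boundary to the vermiculite board/calcium silicate interface, ΣR_partial = 1.865 m·K/W.
T_interface = T_in − Q'·ΣR_partial = 275 °C − (106.8)(1.865) = 75.8 °C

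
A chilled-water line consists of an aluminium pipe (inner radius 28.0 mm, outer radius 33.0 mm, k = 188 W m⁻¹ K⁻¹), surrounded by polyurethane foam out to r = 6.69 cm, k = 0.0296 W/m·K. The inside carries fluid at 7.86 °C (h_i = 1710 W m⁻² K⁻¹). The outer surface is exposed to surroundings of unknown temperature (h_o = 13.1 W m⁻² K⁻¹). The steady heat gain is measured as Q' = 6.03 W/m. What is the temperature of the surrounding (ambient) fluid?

T_out = 31.9 °C

Sum the resistances:
  R'_conv,in = 1/(2πr h) = 1/(2π·0.0280·1710) = 0.003324 m·K/W
  R'_aluminium = ln(0.0330/0.0280)/(2πk) = 0.1643/(2π·188) = 1.391×10^-4 m·K/W
  R'_polyurethane foam = ln(0.0669/0.0330)/(2πk) = 0.7067/(2π·0.0296) = 3.800 m·K/W
  R'_conv,out = 1/(2πr h) = 1/(2π·0.0669·13.1) = 0.1816 m·K/W
ΣR = 3.985 m·K/W
ΔT = Q'·ΣR = 6.03 × 3.985 = 24.03 K
Heat flows inward, so T_out = T_in + ΔT = 7.86 + 24.03 = 31.9 °C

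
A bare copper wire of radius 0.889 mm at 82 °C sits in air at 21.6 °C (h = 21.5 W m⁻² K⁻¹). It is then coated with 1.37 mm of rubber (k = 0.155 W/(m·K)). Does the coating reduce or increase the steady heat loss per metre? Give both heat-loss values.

increases: 7.25 → 14.3 W/m

Critical radius for a cylinder: r_cr = k/h = 0.00721 m = 0.721 cm.
Outer radius after coating: r₂ = 8.89×10^-4 + 0.00137 = 0.002259 m.
Since r₁ < r_cr and r₂ ≤ r_cr, the coating moves toward the maximum at r_cr — heat loss rises.
Bare: R = 1/(2πr₁h) = 8.327 m·K/W; Q = 60.4/8.327 = 7.25 W/m.
Coated: R = R_cond + R_conv = 4.234 m·K/W; Q = 60.4/4.234 = 14.3 W/m.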